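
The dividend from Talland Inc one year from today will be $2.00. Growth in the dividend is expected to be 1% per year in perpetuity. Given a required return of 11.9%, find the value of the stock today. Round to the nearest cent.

Growing perpetuity: P = D₁ / (r − g) = $2.0000 / (0.119 − 0.01) = $18.35

$18.35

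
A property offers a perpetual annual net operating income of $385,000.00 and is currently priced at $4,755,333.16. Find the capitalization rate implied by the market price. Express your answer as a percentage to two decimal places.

8.10%

P = C/r ⇒ r = C/P = $385,000.00/$4,755,333.16 = 0.080962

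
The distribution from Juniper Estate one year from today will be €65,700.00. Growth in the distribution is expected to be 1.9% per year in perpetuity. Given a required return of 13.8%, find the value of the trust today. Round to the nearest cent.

€552100.84

Growing perpetuity: P = D₁ / (r − g) = €65,700.0000 / (0.138 − 0.019) = €552,100.84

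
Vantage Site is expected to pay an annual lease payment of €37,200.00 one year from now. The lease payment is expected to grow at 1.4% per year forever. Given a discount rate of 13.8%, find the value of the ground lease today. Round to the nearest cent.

Growing perpetuity: P = D₁ / (r − g) = €37,200.0000 / (0.138 − 0.014) = €300,000.00

€300000.00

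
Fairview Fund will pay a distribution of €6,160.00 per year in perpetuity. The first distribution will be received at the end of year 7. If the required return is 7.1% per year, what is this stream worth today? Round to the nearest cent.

Value at end of year 6: C / r = €6,160.00 / 0.071 = €86,760.5634
Discount to today: PV = €86,760.5634 / (1 + 0.071)^6 = €86,760.5634 / 1.509165 = €57,489.10

€57489.10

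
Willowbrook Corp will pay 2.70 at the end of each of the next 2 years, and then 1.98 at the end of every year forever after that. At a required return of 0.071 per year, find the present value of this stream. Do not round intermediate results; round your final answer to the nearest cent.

PV of 2-year annuity: 2.70 × [1 − (1+0.071)^−2] / 0.071 = 4.87489
Perpetuity value at year 2: 1.98 / 0.071 = 27.88732
PV of perpetuity: 27.88732 / (1+0.071)^2 = 24.31240
Total PV = 4.87489 + 24.31240 = 29.18729

29.19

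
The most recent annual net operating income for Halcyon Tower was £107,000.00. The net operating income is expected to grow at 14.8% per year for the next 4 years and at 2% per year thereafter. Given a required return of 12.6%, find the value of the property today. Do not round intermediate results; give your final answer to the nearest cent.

D_1 = 122836.00000
D_2 = 141015.72800
D_3 = 161886.05574
D_4 = 185845.19199
Terminal value at year 4: TV = D_4×(1+g_2)/(r−g_2) = 189562.09583/0.106 = 1788321.65881
P_0 = D_1/(1+r)^1 + D_2/(1+r)^2 + D_3/(1+r)^3 + D_4/(1+r)^4 + TV/(1+r)^4
    = 109090.58615 + 111222.01856 + 113395.09530 + 115610.63002 + 1112479.64734 = 1561797.97736

£1561797.98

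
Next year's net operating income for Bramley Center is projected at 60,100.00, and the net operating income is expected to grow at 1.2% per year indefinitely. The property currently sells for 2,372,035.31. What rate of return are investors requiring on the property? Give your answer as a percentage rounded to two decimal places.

P = D₁/(r − g) ⇒ r = D₁/P + g = 60,100.0000/2,372,035.31 + 0.012 = 0.025337 + 0.012 = 0.037337

3.73%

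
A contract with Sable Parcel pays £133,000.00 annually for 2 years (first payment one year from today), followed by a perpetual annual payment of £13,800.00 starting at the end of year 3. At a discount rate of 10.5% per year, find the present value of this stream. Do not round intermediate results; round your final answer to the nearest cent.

PV of 2-year annuity: £133,000.00 × [1 − (1+0.105)^−2] / 0.105 = 229286.86964
Perpetuity value at year 2: £13,800.00 / 0.105 = 131428.57143
PV of perpetuity: 131428.57143 / (1+0.105)^2 = 107637.90375
Total PV = 229286.86964 + 107637.90375 = 336924.77339

£336924.77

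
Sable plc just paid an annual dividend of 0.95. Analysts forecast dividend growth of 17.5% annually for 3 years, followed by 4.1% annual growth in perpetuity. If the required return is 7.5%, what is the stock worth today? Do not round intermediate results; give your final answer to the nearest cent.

41.40

D_1 = 1.11625
D_2 = 1.31159
D_3 = 1.54112
Terminal value at year 3: TV = D_3×(1+g_2)/(r−g_2) = 1.60431/0.034 = 47.18555
P_0 = D_1/(1+r)^1 + D_2/(1+r)^2 + D_3/(1+r)^3 + TV/(1+r)^3
    = 1.03837 + 1.13496 + 1.24054 + 37.98251 = 41.39639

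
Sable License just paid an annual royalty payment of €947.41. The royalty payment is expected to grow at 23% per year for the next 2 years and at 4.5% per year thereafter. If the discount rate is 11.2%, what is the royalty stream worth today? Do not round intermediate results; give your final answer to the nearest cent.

€20286.33

D_1 = 1165.31430
D_2 = 1433.33659
Terminal value at year 2: TV = D_2×(1+g_2)/(r−g_2) = 1497.83674/0.067 = 22355.77217
P_0 = D_1/(1+r)^1 + D_2/(1+r)^2 + TV/(1+r)^2
    = 1047.94451 + 1159.14726 + 18079.23711 = 20286.32888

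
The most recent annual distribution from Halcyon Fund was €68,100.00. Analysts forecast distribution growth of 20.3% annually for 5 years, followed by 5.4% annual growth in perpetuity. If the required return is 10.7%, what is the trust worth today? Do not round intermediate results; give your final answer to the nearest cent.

D_1 = 81924.30000
D_2 = 98554.93290
D_3 = 118561.58428
D_4 = 142629.58589
D_5 = 171583.39182
Terminal value at year 5: TV = D_5×(1+g_2)/(r−g_2) = 180848.89498/0.053 = 3412243.30152
P_0 = D_1/(1+r)^1 + D_2/(1+r)^2 + D_3/(1+r)^3 + D_4/(1+r)^4 + D_5/(1+r)^5 + TV/(1+r)^5
    = 74005.69106 + 80423.52876 + 87397.92692 + 94977.15094 + 103213.65183 + 2052588.47227 = 2492606.42178

€2492606.42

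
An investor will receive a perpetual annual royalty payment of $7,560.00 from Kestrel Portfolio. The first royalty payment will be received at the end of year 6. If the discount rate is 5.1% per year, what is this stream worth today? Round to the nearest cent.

$115594.73

Value at end of year 5: C / r = $7,560.00 / 0.051 = $148,235.2941
Discount to today: PV = $148,235.2941 / (1 + 0.051)^5 = $148,235.2941 / 1.282371 = $115,594.73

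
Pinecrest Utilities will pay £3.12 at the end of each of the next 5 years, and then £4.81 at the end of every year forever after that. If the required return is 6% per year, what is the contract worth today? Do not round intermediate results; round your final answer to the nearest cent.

PV of 5-year annuity: £3.12 × [1 − (1+0.06)^−5] / 0.06 = 13.14258
Perpetuity value at year 5: £4.81 / 0.06 = 80.16667
PV of perpetuity: 80.16667 / (1+0.06)^5 = 59.90520
Total PV = 13.14258 + 59.90520 = 73.04777

£73.05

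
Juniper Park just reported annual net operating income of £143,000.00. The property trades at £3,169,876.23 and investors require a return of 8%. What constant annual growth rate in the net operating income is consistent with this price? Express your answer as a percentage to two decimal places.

3.34%

P = D₀(1+g)/(r−g) ⇒ P(r−g) = D₀(1+g) ⇒ g(P+D₀) = P·r − D₀
g = (P·r − D₀)/(P + D₀) = (£3,169,876.23×0.08 − £143,000.00) / (£3,169,876.23 + £143,000.00) = 0.033382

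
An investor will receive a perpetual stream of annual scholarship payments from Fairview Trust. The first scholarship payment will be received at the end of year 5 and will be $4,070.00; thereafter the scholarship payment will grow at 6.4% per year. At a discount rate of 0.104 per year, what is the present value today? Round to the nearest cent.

$68494.88

Value at end of year 4: C₁ / (r − g) = $4,070.00 / (0.104 − 0.064) = $101,750.0000
Discount to today: PV = $101,750.0000 / (1 + 0.104)^4 = $101,750.0000 / 1.485512 = $68,494.88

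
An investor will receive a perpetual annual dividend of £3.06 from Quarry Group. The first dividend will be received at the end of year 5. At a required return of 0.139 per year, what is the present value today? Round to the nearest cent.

£13.08

Value at end of year 4: C / r = £3.06 / 0.139 = £22.0144
Discount to today: PV = £22.0144 / (1 + 0.139)^4 = £22.0144 / 1.683042 = £13.08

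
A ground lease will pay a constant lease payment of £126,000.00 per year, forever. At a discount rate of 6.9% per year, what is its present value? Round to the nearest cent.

Level perpetuity: PV = C / r = £126,000.00 / 0.069 = £1,826,086.96

£1826086.96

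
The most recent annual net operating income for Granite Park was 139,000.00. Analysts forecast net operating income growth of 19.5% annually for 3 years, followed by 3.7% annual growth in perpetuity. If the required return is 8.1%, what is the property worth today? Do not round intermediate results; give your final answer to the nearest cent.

D_1 = 166105.00000
D_2 = 198495.47500
D_3 = 237202.09262
Terminal value at year 3: TV = D_3×(1+g_2)/(r−g_2) = 245978.57005/0.044 = 5590422.04664
P_0 = D_1/(1+r)^1 + D_2/(1+r)^2 + D_3/(1+r)^3 + TV/(1+r)^3
    = 153658.64940 + 169863.16932 + 187776.58403 + 4425552.67355 = 4936851.07630

4936851.08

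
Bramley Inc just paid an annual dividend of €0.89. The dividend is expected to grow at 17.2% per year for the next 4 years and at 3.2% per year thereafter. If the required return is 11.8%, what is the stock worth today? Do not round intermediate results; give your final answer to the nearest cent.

D_1 = 1.04308
D_2 = 1.22249
D_3 = 1.43276
D_4 = 1.67919
Terminal value at year 4: TV = D_4×(1+g_2)/(r−g_2) = 1.73293/0.086 = 20.15031
P_0 = D_1/(1+r)^1 + D_2/(1+r)^2 + D_3/(1+r)^3 + D_4/(1+r)^4 + TV/(1+r)^4
    = 0.93299 + 0.97805 + 1.02529 + 1.07481 + 12.89777 = 16.90891

€16.91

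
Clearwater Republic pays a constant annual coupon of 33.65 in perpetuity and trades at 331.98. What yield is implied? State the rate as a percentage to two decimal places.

10.14%

P = C/r ⇒ r = C/P = 33.65/331.98 = 0.101362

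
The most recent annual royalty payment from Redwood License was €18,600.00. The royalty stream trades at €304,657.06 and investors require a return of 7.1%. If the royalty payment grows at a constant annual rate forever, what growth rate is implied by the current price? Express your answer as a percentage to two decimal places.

0.94%

P = D₀(1+g)/(r−g) ⇒ P(r−g) = D₀(1+g) ⇒ g(P+D₀) = P·r − D₀
g = (P·r − D₀)/(P + D₀) = (€304,657.06×0.071 − €18,600.00) / (€304,657.06 + €18,600.00) = 0.009375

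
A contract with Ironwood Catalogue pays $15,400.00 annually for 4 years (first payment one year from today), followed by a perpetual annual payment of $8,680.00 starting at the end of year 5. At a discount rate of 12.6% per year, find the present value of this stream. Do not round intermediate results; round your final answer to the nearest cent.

$89044.61

PV of 4-year annuity: $15,400.00 × [1 − (1+0.126)^−4] / 0.126 = 46190.18738
Perpetuity value at year 4: $8,680.00 / 0.126 = 68888.88889
PV of perpetuity: 68888.88889 / (1+0.126)^4 = 42854.41964
Total PV = 46190.18738 + 42854.41964 = 89044.60702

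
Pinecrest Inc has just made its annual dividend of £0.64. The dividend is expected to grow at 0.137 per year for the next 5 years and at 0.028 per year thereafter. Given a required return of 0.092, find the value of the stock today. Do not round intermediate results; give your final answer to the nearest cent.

D_1 = 0.72768
D_2 = 0.82737
D_3 = 0.94072
D_4 = 1.06960
D_5 = 1.21614
Terminal value at year 5: TV = D_5×(1+g_2)/(r−g_2) = 1.25019/0.064 = 19.53419
P_0 = D_1/(1+r)^1 + D_2/(1+r)^2 + D_3/(1+r)^3 + D_4/(1+r)^4 + D_5/(1+r)^5 + TV/(1+r)^5
    = 0.66637 + 0.69383 + 0.72243 + 0.75220 + 0.78319 + 12.58005 = 16.19807

£16.20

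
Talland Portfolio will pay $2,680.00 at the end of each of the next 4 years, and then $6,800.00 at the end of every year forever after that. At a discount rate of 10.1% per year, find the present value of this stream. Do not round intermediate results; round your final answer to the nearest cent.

$54295.11

PV of 4-year annuity: $2,680.00 × [1 − (1+0.101)^−4] / 0.101 = 8476.88233
Perpetuity value at year 4: $6,800.00 / 0.101 = 67326.73267
PV of perpetuity: 67326.73267 / (1+0.101)^4 = 45818.22526
Total PV = 8476.88233 + 45818.22526 = 54295.10759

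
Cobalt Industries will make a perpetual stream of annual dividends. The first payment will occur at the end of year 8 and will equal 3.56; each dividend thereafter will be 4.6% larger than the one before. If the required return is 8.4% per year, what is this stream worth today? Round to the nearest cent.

53.27

Value at end of year 7: C₁ / (r − g) = 3.56 / (0.084 − 0.046) = 93.6842
Discount to today: PV = 93.6842 / (1 + 0.084)^7 = 93.6842 / 1.758754 = 53.27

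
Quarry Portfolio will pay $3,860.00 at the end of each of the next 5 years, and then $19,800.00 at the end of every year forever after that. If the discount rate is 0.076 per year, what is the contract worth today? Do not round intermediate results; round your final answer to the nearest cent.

$196205.87

PV of 5-year annuity: $3,860.00 × [1 − (1+0.076)^−5] / 0.076 = 15575.71727
Perpetuity value at year 5: $19,800.00 / 0.076 = 260526.31579
PV of perpetuity: 260526.31579 / (1+0.076)^5 = 180630.14948
Total PV = 15575.71727 + 180630.14948 = 196205.86675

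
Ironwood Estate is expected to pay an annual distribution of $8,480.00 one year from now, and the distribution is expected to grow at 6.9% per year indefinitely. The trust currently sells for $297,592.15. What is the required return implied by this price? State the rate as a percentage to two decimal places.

9.75%

P = D₁/(r − g) ⇒ r = D₁/P + g = $8,480.0000/$297,592.15 + 0.069 = 0.028495 + 0.069 = 0.097495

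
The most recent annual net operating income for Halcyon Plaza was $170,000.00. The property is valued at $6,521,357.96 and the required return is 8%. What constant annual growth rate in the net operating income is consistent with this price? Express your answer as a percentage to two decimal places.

P = D₀(1+g)/(r−g) ⇒ P(r−g) = D₀(1+g) ⇒ g(P+D₀) = P·r − D₀
g = (P·r − D₀)/(P + D₀) = ($6,521,357.96×0.08 − $170,000.00) / ($6,521,357.96 + $170,000.00) = 0.052562

5.26%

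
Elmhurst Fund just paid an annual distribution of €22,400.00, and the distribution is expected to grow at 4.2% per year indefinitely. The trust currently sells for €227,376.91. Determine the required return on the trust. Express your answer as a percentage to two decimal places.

D₁ = €22,400.00 × 1.042 = €23,340.8000
P = D₁/(r − g) ⇒ r = D₁/P + g = €23,340.8000/€227,376.91 + 0.042 = 0.102652 + 0.042 = 0.144652

14.47%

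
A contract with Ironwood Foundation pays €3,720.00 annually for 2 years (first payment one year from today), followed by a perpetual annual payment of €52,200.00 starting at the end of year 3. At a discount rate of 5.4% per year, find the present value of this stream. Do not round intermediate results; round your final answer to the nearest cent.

PV of 2-year annuity: €3,720.00 × [1 − (1+0.054)^−2] / 0.054 = 6877.99978
Perpetuity value at year 2: €52,200.00 / 0.054 = 966666.66667
PV of perpetuity: 966666.66667 / (1+0.054)^2 = 870152.79883
Total PV = 6877.99978 + 870152.79883 = 877030.79861

€877030.80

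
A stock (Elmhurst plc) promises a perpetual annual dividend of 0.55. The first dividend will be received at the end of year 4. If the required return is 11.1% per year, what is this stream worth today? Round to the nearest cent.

3.61

Value at end of year 3: C / r = 0.55 / 0.111 = 4.9550
Discount to today: PV = 4.9550 / (1 + 0.111)^3 = 4.9550 / 1.371331 = 3.61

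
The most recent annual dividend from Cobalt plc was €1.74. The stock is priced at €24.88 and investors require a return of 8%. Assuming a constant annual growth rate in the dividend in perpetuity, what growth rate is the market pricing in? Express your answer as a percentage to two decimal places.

P = D₀(1+g)/(r−g) ⇒ P(r−g) = D₀(1+g) ⇒ g(P+D₀) = P·r − D₀
g = (P·r − D₀)/(P + D₀) = (€24.88×0.08 − €1.74) / (€24.88 + €1.74) = 0.009406

0.94%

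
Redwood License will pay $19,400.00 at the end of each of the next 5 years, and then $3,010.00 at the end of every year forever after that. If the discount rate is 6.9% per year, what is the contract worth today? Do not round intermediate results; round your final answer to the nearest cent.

PV of 5-year annuity: $19,400.00 × [1 − (1+0.069)^−5] / 0.069 = 79757.26531
Perpetuity value at year 5: $3,010.00 / 0.069 = 43623.18841
PV of perpetuity: 43623.18841 / (1+0.069)^5 = 31248.47869
Total PV = 79757.26531 + 31248.47869 = 111005.74399

$111005.74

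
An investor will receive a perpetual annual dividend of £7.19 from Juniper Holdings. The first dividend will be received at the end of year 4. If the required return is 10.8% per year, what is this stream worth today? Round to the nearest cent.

Value at end of year 3: C / r = £7.19 / 0.108 = £66.5741
Discount to today: PV = £66.5741 / (1 + 0.108)^3 = £66.5741 / 1.360252 = £48.94

£48.94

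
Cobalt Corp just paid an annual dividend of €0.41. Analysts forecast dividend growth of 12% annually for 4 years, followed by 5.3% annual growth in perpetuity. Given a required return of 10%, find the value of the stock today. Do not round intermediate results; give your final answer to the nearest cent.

D_1 = 0.45920
D_2 = 0.51430
D_3 = 0.57602
D_4 = 0.64514
Terminal value at year 4: TV = D_4×(1+g_2)/(r−g_2) = 0.67934/0.047 = 14.45395
P_0 = D_1/(1+r)^1 + D_2/(1+r)^2 + D_3/(1+r)^3 + D_4/(1+r)^4 + TV/(1+r)^4
    = 0.41745 + 0.42504 + 0.43277 + 0.44064 + 9.87224 = 11.58815

€11.59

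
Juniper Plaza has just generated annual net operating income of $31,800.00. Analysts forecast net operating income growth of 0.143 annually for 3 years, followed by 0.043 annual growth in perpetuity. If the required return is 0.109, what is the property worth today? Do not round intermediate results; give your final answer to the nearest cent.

$651558.62

D_1 = 36347.40000
D_2 = 41545.07820
D_3 = 47486.02438
Terminal value at year 3: TV = D_3×(1+g_2)/(r−g_2) = 49527.92343/0.066 = 750423.08229
P_0 = D_1/(1+r)^1 + D_2/(1+r)^2 + D_3/(1+r)^3 + TV/(1+r)^3
    = 32774.93237 + 33779.75446 + 34815.38264 + 550188.54694 = 651558.61642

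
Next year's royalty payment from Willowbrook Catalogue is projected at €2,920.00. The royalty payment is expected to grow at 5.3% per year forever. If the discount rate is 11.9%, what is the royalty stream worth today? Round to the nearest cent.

Growing perpetuity: P = D₁ / (r − g) = €2,920.0000 / (0.119 − 0.053) = €44,242.42

€44242.42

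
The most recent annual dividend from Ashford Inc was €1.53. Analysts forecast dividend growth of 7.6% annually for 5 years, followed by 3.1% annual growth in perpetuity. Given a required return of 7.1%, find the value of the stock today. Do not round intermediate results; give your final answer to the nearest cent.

€48.12

D_1 = 1.64628
D_2 = 1.77140
D_3 = 1.90602
D_4 = 2.05088
D_5 = 2.20675
Terminal value at year 5: TV = D_5×(1+g_2)/(r−g_2) = 2.27516/0.04 = 56.87894
P_0 = D_1/(1+r)^1 + D_2/(1+r)^2 + D_3/(1+r)^3 + D_4/(1+r)^4 + D_5/(1+r)^5 + TV/(1+r)^5
    = 1.53714 + 1.54432 + 1.55153 + 1.55877 + 1.56605 + 40.36492 = 48.12273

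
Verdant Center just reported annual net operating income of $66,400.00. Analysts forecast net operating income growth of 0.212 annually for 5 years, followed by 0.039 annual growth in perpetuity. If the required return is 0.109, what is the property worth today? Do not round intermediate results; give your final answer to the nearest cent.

$1973318.08

D_1 = 80476.80000
D_2 = 97537.88160
D_3 = 118215.91250
D_4 = 143277.68595
D_5 = 173652.55537
Terminal value at year 5: TV = D_5×(1+g_2)/(r−g_2) = 180425.00503/0.07 = 2577500.07185
P_0 = D_1/(1+r)^1 + D_2/(1+r)^2 + D_3/(1+r)^3 + D_4/(1+r)^4 + D_5/(1+r)^5 + TV/(1+r)^5
    = 72566.99729 + 79306.76350 + 86672.49537 + 94722.33037 + 103519.80560 + 1536529.68601 = 1973318.07815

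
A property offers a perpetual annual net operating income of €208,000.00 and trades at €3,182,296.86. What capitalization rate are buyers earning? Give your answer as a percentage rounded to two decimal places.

P = C/r ⇒ r = C/P = €208,000.00/€3,182,296.86 = 0.065362

6.54%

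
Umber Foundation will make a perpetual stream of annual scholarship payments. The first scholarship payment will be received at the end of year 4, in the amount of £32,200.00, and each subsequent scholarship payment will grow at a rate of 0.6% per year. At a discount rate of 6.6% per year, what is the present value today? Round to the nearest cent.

Value at end of year 3: C₁ / (r − g) = £32,200.00 / (0.066 − 0.006) = £536,666.6667
Discount to today: PV = £536,666.6667 / (1 + 0.066)^3 = £536,666.6667 / 1.211355 = £443,029.87

£443029.87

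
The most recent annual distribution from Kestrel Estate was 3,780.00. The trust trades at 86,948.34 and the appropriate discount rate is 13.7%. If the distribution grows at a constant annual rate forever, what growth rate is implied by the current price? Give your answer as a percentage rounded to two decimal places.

P = D₀(1+g)/(r−g) ⇒ P(r−g) = D₀(1+g) ⇒ g(P+D₀) = P·r − D₀
g = (P·r − D₀)/(P + D₀) = (86,948.34×0.137 − 3,780.00) / (86,948.34 + 3,780.00) = 0.089629

8.96%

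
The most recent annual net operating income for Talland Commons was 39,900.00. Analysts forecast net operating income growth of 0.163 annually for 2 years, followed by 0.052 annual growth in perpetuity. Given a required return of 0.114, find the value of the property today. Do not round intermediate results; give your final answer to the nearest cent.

D_1 = 46403.70000
D_2 = 53967.50310
Terminal value at year 2: TV = D_2×(1+g_2)/(r−g_2) = 56773.81326/0.062 = 915706.66550
P_0 = D_1/(1+r)^1 + D_2/(1+r)^2 + TV/(1+r)^2
    = 41655.02693 + 43487.24984 + 737880.43274 = 823022.70950

823022.71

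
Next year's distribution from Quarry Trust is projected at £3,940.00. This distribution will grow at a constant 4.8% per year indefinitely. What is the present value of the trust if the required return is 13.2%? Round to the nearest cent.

Growing perpetuity: P = D₁ / (r − g) = £3,940.0000 / (0.132 − 0.048) = £46,904.76

£46904.76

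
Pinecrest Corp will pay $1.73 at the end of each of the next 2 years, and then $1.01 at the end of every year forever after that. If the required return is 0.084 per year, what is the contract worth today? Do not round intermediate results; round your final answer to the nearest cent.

PV of 2-year annuity: $1.73 × [1 − (1+0.084)^−2] / 0.084 = 3.06821
Perpetuity value at year 2: $1.01 / 0.084 = 12.02381
PV of perpetuity: 12.02381 / (1+0.084)^2 = 10.23254
Total PV = 3.06821 + 10.23254 = 13.30075

$13.30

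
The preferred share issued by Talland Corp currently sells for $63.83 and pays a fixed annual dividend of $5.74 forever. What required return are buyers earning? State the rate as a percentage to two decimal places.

8.99%

P = C/r ⇒ r = C/P = $5.74/$63.83 = 0.089926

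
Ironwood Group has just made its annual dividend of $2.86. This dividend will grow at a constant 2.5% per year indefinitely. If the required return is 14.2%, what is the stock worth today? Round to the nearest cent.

$25.06

D₁ = D₀ × (1 + g) = $2.86 × 1.025 = $2.9315
Growing perpetuity: P = D₁ / (r − g) = $2.9315 / (0.142 − 0.025) = $25.06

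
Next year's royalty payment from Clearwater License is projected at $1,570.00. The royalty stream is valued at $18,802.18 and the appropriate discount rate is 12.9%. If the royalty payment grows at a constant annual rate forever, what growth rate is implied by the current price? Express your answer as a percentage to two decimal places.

4.55%

P = D₁/(r−g) ⇒ g = r − D₁/P = 0.129 − $1,570.00/$18,802.18 = 0.045499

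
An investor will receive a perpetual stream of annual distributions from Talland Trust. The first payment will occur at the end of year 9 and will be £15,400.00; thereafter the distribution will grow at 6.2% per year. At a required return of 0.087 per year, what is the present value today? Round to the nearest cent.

Value at end of year 8: C₁ / (r − g) = £15,400.00 / (0.087 − 0.062) = £616,000.0000
Discount to today: PV = £616,000.0000 / (1 + 0.087)^8 = £616,000.0000 / 1.949110 = £316,041.68

£316041.68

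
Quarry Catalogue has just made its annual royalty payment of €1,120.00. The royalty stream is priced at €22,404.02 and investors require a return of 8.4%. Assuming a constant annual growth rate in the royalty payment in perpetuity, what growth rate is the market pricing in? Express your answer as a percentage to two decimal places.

3.24%

P = D₀(1+g)/(r−g) ⇒ P(r−g) = D₀(1+g) ⇒ g(P+D₀) = P·r − D₀
g = (P·r − D₀)/(P + D₀) = (€22,404.02×0.084 − €1,120.00) / (€22,404.02 + €1,120.00) = 0.032390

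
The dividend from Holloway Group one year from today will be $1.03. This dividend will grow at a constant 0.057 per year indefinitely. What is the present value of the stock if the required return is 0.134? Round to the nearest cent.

Growing perpetuity: P = D₁ / (r − g) = $1.0300 / (0.134 − 0.057) = $13.38

$13.38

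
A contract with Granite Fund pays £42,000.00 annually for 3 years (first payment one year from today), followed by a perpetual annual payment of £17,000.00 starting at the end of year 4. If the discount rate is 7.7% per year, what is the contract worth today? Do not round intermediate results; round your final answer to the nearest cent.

PV of 3-year annuity: £42,000.00 × [1 − (1+0.077)^−3] / 0.077 = 108826.67343
Perpetuity value at year 3: £17,000.00 / 0.077 = 220779.22078
PV of perpetuity: 220779.22078 / (1+0.077)^3 = 176730.32915
Total PV = 108826.67343 + 176730.32915 = 285557.00258

£285557.00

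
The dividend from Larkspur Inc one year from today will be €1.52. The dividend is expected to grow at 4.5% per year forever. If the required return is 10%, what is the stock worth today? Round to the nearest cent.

€27.64

Growing perpetuity: P = D₁ / (r − g) = €1.5200 / (0.1 − 0.045) = €27.64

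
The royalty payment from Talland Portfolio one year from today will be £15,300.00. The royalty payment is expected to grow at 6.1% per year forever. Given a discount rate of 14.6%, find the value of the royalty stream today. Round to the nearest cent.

£180000.00

Growing perpetuity: P = D₁ / (r − g) = £15,300.0000 / (0.146 − 0.061) = £180,000.00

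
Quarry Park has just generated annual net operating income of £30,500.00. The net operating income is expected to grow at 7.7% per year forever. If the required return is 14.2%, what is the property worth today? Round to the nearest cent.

D₁ = D₀ × (1 + g) = £30,500.00 × 1.077 = £32,848.5000
Growing perpetuity: P = D₁ / (r − g) = £32,848.5000 / (0.142 − 0.077) = £505,361.54

£505361.54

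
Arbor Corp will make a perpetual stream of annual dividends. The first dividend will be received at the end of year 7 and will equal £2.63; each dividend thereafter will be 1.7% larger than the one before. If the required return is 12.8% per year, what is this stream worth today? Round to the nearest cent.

Value at end of year 6: C₁ / (r − g) = £2.63 / (0.128 − 0.017) = £23.6937
Discount to today: PV = £23.6937 / (1 + 0.128)^6 = £23.6937 / 2.059940 = £11.50

£11.50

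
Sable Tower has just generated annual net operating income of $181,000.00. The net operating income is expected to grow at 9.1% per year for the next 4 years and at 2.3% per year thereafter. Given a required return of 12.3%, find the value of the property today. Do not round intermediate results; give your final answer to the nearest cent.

$2323303.84

D_1 = 197471.00000
D_2 = 215440.86100
D_3 = 235045.97935
D_4 = 256435.16347
Terminal value at year 4: TV = D_4×(1+g_2)/(r−g_2) = 262333.17223/0.1 = 2623331.72232
P_0 = D_1/(1+r)^1 + D_2/(1+r)^2 + D_3/(1+r)^3 + D_4/(1+r)^4 + TV/(1+r)^4
    = 175842.38646 + 170831.73966 + 165963.87174 + 161234.71422 + 1649431.12647 = 2323303.83855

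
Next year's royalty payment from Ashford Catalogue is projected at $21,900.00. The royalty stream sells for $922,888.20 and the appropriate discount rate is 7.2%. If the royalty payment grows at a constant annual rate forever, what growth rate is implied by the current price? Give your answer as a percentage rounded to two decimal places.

4.83%

P = D₁/(r−g) ⇒ g = r − D₁/P = 0.072 − $21,900.00/$922,888.20 = 0.048270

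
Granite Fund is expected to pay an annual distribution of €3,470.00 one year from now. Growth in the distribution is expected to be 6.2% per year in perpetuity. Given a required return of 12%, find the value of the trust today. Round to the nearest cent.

€59827.59

Growing perpetuity: P = D₁ / (r − g) = €3,470.0000 / (0.12 − 0.062) = €59,827.59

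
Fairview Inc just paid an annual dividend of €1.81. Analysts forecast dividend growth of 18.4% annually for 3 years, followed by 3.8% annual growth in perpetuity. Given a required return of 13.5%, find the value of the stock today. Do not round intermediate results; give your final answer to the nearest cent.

€27.90

D_1 = 2.14304
D_2 = 2.53736
D_3 = 3.00423
Terminal value at year 3: TV = D_3×(1+g_2)/(r−g_2) = 3.11839/0.097 = 32.14840
P_0 = D_1/(1+r)^1 + D_2/(1+r)^2 + D_3/(1+r)^3 + TV/(1+r)^3
    = 1.88814 + 1.96966 + 2.05469 + 21.98729 = 27.89978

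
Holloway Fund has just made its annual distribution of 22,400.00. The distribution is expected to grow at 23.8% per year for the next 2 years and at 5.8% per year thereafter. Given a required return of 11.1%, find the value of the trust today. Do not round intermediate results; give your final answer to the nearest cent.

608001.96

D_1 = 27731.20000
D_2 = 34331.22560
Terminal value at year 2: TV = D_2×(1+g_2)/(r−g_2) = 36322.43668/0.053 = 685328.99405
P_0 = D_1/(1+r)^1 + D_2/(1+r)^2 + TV/(1+r)^2
    = 24960.57606 + 27813.85523 + 555227.52514 = 608001.95642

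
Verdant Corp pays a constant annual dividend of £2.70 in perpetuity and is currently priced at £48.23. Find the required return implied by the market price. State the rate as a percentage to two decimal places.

P = C/r ⇒ r = C/P = £2.70/£48.23 = 0.055982

5.60%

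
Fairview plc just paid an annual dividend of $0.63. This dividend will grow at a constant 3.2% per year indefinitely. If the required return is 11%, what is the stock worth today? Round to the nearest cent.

$8.34

D₁ = D₀ × (1 + g) = $0.63 × 1.032 = $0.6502
Growing perpetuity: P = D₁ / (r − g) = $0.6502 / (0.11 − 0.032) = $8.34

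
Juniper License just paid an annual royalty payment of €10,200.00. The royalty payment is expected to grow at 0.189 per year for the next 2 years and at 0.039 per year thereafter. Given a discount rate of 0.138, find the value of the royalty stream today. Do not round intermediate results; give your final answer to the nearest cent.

€138650.18

D_1 = 12127.80000
D_2 = 14419.95420
Terminal value at year 2: TV = D_2×(1+g_2)/(r−g_2) = 14982.33241/0.099 = 151336.69105
P_0 = D_1/(1+r)^1 + D_2/(1+r)^2 + TV/(1+r)^2
    = 10657.11775 + 11134.72145 + 116858.33921 = 138650.17841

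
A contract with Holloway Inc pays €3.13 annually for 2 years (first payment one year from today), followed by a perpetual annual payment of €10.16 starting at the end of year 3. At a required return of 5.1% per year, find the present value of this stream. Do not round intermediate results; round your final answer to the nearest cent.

€186.16

PV of 2-year annuity: €3.13 × [1 − (1+0.051)^−2] / 0.051 = 5.81172
Perpetuity value at year 2: €10.16 / 0.051 = 199.21569
PV of perpetuity: 199.21569 / (1+0.051)^2 = 180.35081
Total PV = 5.81172 + 180.35081 = 186.16253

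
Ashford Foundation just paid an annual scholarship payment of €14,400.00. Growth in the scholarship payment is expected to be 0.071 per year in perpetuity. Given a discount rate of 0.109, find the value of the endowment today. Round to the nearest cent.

D₁ = D₀ × (1 + g) = €14,400.00 × 1.071 = €15,422.4000
Growing perpetuity: P = D₁ / (r − g) = €15,422.4000 / (0.109 − 0.071) = €405,852.63

€405852.63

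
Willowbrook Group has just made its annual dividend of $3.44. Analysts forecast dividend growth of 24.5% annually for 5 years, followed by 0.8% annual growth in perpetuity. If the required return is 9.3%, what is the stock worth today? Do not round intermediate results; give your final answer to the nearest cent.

$104.08

D_1 = 4.28280
D_2 = 5.33209
D_3 = 6.63845
D_4 = 8.26487
D_5 = 10.28976
Terminal value at year 5: TV = D_5×(1+g_2)/(r−g_2) = 10.37208/0.085 = 122.02444
P_0 = D_1/(1+r)^1 + D_2/(1+r)^2 + D_3/(1+r)^3 + D_4/(1+r)^4 + D_5/(1+r)^5 + TV/(1+r)^5
    = 3.91839 + 4.46331 + 5.08401 + 5.79102 + 6.59636 + 78.22508 = 104.07816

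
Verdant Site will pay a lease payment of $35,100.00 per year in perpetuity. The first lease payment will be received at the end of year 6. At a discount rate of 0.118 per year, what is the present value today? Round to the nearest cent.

Value at end of year 5: C / r = $35,100.00 / 0.118 = $297,457.6271
Discount to today: PV = $297,457.6271 / (1 + 0.118)^5 = $297,457.6271 / 1.746663 = $170,300.57

$170300.57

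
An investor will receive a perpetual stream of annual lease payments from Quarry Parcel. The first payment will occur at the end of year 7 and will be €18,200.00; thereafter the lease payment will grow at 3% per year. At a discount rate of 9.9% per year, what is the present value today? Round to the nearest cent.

Value at end of year 6: C₁ / (r − g) = €18,200.00 / (0.099 − 0.03) = €263,768.1159
Discount to today: PV = €263,768.1159 / (1 + 0.099)^6 = €263,768.1159 / 1.761920 = €149,704.94

€149704.94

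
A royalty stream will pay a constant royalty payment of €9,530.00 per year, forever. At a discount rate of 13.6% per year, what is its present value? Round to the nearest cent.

€70073.53

Level perpetuity: PV = C / r = €9,530.00 / 0.136 = €70,073.53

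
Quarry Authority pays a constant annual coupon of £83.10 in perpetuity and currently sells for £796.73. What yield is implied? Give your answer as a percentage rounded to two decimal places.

P = C/r ⇒ r = C/P = £83.10/£796.73 = 0.104301

10.43%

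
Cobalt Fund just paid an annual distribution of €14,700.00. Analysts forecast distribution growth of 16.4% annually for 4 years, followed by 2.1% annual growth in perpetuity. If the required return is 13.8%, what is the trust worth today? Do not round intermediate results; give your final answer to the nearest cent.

€202646.80

D_1 = 17110.80000
D_2 = 19916.97120
D_3 = 23183.35448
D_4 = 26985.42461
Terminal value at year 4: TV = D_4×(1+g_2)/(r−g_2) = 27552.11853/0.117 = 235488.19255
P_0 = D_1/(1+r)^1 + D_2/(1+r)^2 + D_3/(1+r)^3 + D_4/(1+r)^4 + TV/(1+r)^4
    = 15035.85237 + 15379.37800 + 15730.75219 + 16090.15426 + 140410.66238 = 202646.79920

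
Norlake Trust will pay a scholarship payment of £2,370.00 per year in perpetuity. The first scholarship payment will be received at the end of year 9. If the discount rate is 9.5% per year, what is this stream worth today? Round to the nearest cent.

£12070.13

Value at end of year 8: C / r = £2,370.00 / 0.095 = £24,947.3684
Discount to today: PV = £24,947.3684 / (1 + 0.095)^8 = £24,947.3684 / 2.066869 = £12,070.13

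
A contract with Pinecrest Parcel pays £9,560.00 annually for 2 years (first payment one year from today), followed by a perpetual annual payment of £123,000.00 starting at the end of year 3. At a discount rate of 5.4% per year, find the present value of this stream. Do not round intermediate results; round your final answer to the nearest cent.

£2068035.76

PV of 2-year annuity: £9,560.00 × [1 − (1+0.054)^−2] / 0.054 = 17675.71986
Perpetuity value at year 2: £123,000.00 / 0.054 = 2277777.77778
PV of perpetuity: 2277777.77778 / (1+0.054)^2 = 2050360.04322
Total PV = 17675.71986 + 2050360.04322 = 2068035.76308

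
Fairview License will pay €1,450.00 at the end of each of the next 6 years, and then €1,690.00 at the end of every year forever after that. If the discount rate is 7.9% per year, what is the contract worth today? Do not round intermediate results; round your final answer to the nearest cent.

€20279.54

PV of 6-year annuity: €1,450.00 × [1 − (1+0.079)^−6] / 0.079 = 6723.55927
Perpetuity value at year 6: €1,690.00 / 0.079 = 21392.40506
PV of perpetuity: 21392.40506 / (1+0.079)^6 = 13555.98081
Total PV = 6723.55927 + 13555.98081 = 20279.54008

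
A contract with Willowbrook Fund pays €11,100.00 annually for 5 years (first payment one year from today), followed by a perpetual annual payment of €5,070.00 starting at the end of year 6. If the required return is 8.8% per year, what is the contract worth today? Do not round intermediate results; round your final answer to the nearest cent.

€81190.46

PV of 5-year annuity: €11,100.00 × [1 − (1+0.088)^−5] / 0.088 = 43400.11419
Perpetuity value at year 5: €5,070.00 / 0.088 = 57613.63636
PV of perpetuity: 57613.63636 / (1+0.088)^5 = 37790.34096
Total PV = 43400.11419 + 37790.34096 = 81190.45515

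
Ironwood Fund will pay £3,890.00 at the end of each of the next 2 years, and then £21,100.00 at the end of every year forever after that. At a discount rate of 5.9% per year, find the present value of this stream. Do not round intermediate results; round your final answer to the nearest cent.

£326030.16

PV of 2-year annuity: £3,890.00 × [1 − (1+0.059)^−2] / 0.059 = 7141.90432
Perpetuity value at year 2: £21,100.00 / 0.059 = 357627.11864
PV of perpetuity: 357627.11864 / (1+0.059)^2 = 318888.25459
Total PV = 7141.90432 + 318888.25459 = 326030.15891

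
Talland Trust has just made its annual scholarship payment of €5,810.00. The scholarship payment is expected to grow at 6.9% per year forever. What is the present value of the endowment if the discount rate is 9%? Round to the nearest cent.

€295756.67

D₁ = D₀ × (1 + g) = €5,810.00 × 1.069 = €6,210.8900
Growing perpetuity: P = D₁ / (r − g) = €6,210.8900 / (0.09 − 0.069) = €295,756.67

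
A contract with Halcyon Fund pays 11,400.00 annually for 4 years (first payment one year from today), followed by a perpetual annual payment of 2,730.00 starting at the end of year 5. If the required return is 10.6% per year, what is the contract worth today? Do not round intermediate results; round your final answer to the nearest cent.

52884.26

PV of 4-year annuity: 11,400.00 × [1 − (1+0.106)^−4] / 0.106 = 35672.06712
Perpetuity value at year 4: 2,730.00 / 0.106 = 25754.71698
PV of perpetuity: 25754.71698 / (1+0.106)^4 = 17212.19564
Total PV = 35672.06712 + 17212.19564 = 52884.26276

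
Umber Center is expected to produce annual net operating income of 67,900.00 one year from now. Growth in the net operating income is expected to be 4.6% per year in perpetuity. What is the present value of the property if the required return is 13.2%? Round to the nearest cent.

Growing perpetuity: P = D₁ / (r − g) = 67,900.0000 / (0.132 − 0.046) = 789,534.88

789534.88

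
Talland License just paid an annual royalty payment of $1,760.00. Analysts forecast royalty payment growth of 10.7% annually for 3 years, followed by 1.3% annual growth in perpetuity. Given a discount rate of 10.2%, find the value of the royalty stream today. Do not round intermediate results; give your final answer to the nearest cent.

D_1 = 1948.32000
D_2 = 2156.79024
D_3 = 2387.56680
Terminal value at year 3: TV = D_3×(1+g_2)/(r−g_2) = 2418.60516/0.089 = 27175.33892
P_0 = D_1/(1+r)^1 + D_2/(1+r)^2 + D_3/(1+r)^3 + TV/(1+r)^3
    = 1767.98548 + 1776.00719 + 1784.06530 + 20306.27136 = 25634.32934

$25634.33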